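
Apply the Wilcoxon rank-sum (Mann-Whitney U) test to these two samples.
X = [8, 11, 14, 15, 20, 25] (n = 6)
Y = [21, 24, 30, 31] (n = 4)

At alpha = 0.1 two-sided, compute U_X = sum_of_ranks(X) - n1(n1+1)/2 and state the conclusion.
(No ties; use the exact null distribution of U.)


Step 1: Combine and sort all 10 observations; assign midranks.
sorted (value, group): (8,X), (11,X), (14,X), (15,X), (20,X), (21,Y), (24,Y), (25,X), (30,Y), (31,Y)
ranks: 8->1, 11->2, 14->3, 15->4, 20->5, 21->6, 24->7, 25->8, 30->9, 31->10
Step 2: Rank sum for X: R1 = 1 + 2 + 3 + 4 + 5 + 8 = 23.
Step 3: U_X = R1 - n1(n1+1)/2 = 23 - 6*7/2 = 23 - 21 = 2.
       U_Y = n1*n2 - U_X = 24 - 2 = 22.
Step 4: No ties, so the exact null distribution of U (based on enumerating the C(10,6) = 210 equally likely rank assignments) gives the two-sided p-value.
Step 5: p-value = 0.038095; compare to alpha = 0.1. reject H0.

U_X = 2, p = 0.038095, reject H0 at alpha = 0.1.


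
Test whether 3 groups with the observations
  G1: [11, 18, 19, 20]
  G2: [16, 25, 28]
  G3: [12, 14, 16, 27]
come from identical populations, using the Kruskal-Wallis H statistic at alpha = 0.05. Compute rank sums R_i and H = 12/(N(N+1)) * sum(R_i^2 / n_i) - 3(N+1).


Step 1: Combine all N = 11 observations and assign midranks.
sorted (value, group, rank): (11,G1,1), (12,G3,2), (14,G3,3), (16,G2,4.5), (16,G3,4.5), (18,G1,6), (19,G1,7), (20,G1,8), (25,G2,9), (27,G3,10), (28,G2,11)
Step 2: Sum ranks within each group.
R_1 = 22 (n_1 = 4)
R_2 = 24.5 (n_2 = 3)
R_3 = 19.5 (n_3 = 4)
Step 3: H = 12/(N(N+1)) * sum(R_i^2/n_i) - 3(N+1)
     = 12/(11*12) * (22^2/4 + 24.5^2/3 + 19.5^2/4) - 3*12
     = 0.090909 * 416.146 - 36
     = 1.831439.
Step 4: Ties present; correction factor C = 1 - 6/(11^3 - 11) = 0.995455. Corrected H = 1.831439 / 0.995455 = 1.839802.
Step 5: Under H0, H ~ chi^2(2); p-value = 0.398558.
Step 6: alpha = 0.05. fail to reject H0.

H = 1.8398, df = 2, p = 0.398558, fail to reject H0.


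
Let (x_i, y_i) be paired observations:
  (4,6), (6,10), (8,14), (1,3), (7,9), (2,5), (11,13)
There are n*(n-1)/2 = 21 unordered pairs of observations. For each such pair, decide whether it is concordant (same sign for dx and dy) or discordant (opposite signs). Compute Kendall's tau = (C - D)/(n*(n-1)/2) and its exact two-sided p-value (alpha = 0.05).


Step 1: Enumerate the 21 unordered pairs (i,j) with i<j and classify each by sign(x_j-x_i) * sign(y_j-y_i).
  (1,2):dx=+2,dy=+4->C; (1,3):dx=+4,dy=+8->C; (1,4):dx=-3,dy=-3->C; (1,5):dx=+3,dy=+3->C
  (1,6):dx=-2,dy=-1->C; (1,7):dx=+7,dy=+7->C; (2,3):dx=+2,dy=+4->C; (2,4):dx=-5,dy=-7->C
  (2,5):dx=+1,dy=-1->D; (2,6):dx=-4,dy=-5->C; (2,7):dx=+5,dy=+3->C; (3,4):dx=-7,dy=-11->C
  (3,5):dx=-1,dy=-5->C; (3,6):dx=-6,dy=-9->C; (3,7):dx=+3,dy=-1->D; (4,5):dx=+6,dy=+6->C
  (4,6):dx=+1,dy=+2->C; (4,7):dx=+10,dy=+10->C; (5,6):dx=-5,dy=-4->C; (5,7):dx=+4,dy=+4->C
  (6,7):dx=+9,dy=+8->C
Step 2: C = 19, D = 2, total pairs = 21.
Step 3: tau = (C - D)/(n(n-1)/2) = (19 - 2)/21 = 0.809524.
Step 4: Exact two-sided p-value (enumerate n! = 5040 permutations of y under H0): p = 0.010714.
Step 5: alpha = 0.05. reject H0.

tau_b = 0.8095 (C=19, D=2), p = 0.010714, reject H0.


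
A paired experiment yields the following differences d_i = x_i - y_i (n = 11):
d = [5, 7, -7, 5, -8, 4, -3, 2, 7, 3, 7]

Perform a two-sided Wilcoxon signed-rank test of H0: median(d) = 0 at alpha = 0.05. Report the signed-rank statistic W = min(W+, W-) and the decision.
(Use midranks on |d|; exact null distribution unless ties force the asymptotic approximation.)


Step 1: Drop any zero differences (none here) and take |d_i|.
|d| = [5, 7, 7, 5, 8, 4, 3, 2, 7, 3, 7]
Step 2: Midrank |d_i| (ties get averaged ranks).
ranks: |5|->5.5, |7|->8.5, |7|->8.5, |5|->5.5, |8|->11, |4|->4, |3|->2.5, |2|->1, |7|->8.5, |3|->2.5, |7|->8.5
Step 3: Attach original signs; sum ranks with positive sign and with negative sign.
W+ = 5.5 + 8.5 + 5.5 + 4 + 1 + 8.5 + 2.5 + 8.5 = 44
W- = 8.5 + 11 + 2.5 = 22
(Check: W+ + W- = 66 should equal n(n+1)/2 = 66.)
Step 4: Test statistic W = min(W+, W-) = 22.
Step 5: Ties in |d|, so use the tie-corrected normal approximation.
        E[W] = n(n+1)/4 = 11*12/4 = 33.
        Tie groups: |d|=3 (t=2), |d|=5 (t=2), |d|=7 (t=4); sum(t^3 - t) = 72.
        Var[W] = n(n+1)(2n+1)/24 - sum(t^3-t)/48 = 3036/24 - 72/48 = 125.
        z = (W - E[W]) / sqrt(Var[W]) = (22 - 33) / 11.1803 = -0.9839.
        Two-sided p = 2*Phi(z) = 0.325179.
Step 6: alpha = 0.05. fail to reject H0.

W+ = 44, W- = 22, W = min = 22, p = 0.325179, fail to reject H0.


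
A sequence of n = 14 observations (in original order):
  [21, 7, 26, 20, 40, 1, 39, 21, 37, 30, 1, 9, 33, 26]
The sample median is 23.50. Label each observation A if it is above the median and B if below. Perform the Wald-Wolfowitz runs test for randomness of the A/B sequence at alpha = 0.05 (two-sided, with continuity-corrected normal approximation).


Step 1: Compute median = 23.50; label A = above, B = below.
Labels in order: BBABABABAABBAA  (n_A = 7, n_B = 7)
Step 2: Count runs R = 10.
Step 3: Under H0 (random ordering), E[R] = 2*n_A*n_B/(n_A+n_B) + 1 = 2*7*7/14 + 1 = 8.0000.
        Var[R] = 2*n_A*n_B*(2*n_A*n_B - n_A - n_B) / ((n_A+n_B)^2 * (n_A+n_B-1)) = 8232/2548 = 3.2308.
        SD[R] = 1.7974.
Step 4: Continuity-corrected z = (R - 0.5 - E[R]) / SD[R] = (10 - 0.5 - 8.0000) / 1.7974 = 0.8345.
Step 5: Two-sided p-value via normal approximation = 2*(1 - Phi(|z|)) = 0.403986.
Step 6: alpha = 0.05. fail to reject H0.

R = 10, z = 0.8345, p = 0.403986, fail to reject H0.


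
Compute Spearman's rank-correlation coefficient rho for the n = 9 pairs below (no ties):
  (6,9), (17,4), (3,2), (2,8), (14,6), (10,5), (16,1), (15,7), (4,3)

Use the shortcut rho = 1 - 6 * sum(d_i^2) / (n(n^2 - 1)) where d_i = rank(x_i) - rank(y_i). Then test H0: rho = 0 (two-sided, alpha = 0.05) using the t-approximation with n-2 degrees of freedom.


Step 1: Rank x and y separately (midranks; no ties here).
rank(x): 6->4, 17->9, 3->2, 2->1, 14->6, 10->5, 16->8, 15->7, 4->3
rank(y): 9->9, 4->4, 2->2, 8->8, 6->6, 5->5, 1->1, 7->7, 3->3
Step 2: d_i = R_x(i) - R_y(i); compute d_i^2.
  (4-9)^2=25, (9-4)^2=25, (2-2)^2=0, (1-8)^2=49, (6-6)^2=0, (5-5)^2=0, (8-1)^2=49, (7-7)^2=0, (3-3)^2=0
sum(d^2) = 148.
Step 3: rho = 1 - 6*148 / (9*(9^2 - 1)) = 1 - 888/720 = -0.233333.
Step 4: Under H0, t = rho * sqrt((n-2)/(1-rho^2)) = -0.6349 ~ t(7).
Step 5: Two-sided p-value from the t-distribution with 7 df = 0.545699.
Step 6: alpha = 0.05. fail to reject H0.

rho = -0.2333, p = 0.545699, fail to reject H0 at alpha = 0.05.


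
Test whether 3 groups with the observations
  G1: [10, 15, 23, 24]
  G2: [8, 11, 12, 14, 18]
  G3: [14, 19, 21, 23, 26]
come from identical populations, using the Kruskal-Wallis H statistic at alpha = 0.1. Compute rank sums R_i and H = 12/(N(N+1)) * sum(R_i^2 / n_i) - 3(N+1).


Step 1: Combine all N = 14 observations and assign midranks.
sorted (value, group, rank): (8,G2,1), (10,G1,2), (11,G2,3), (12,G2,4), (14,G2,5.5), (14,G3,5.5), (15,G1,7), (18,G2,8), (19,G3,9), (21,G3,10), (23,G1,11.5), (23,G3,11.5), (24,G1,13), (26,G3,14)
Step 2: Sum ranks within each group.
R_1 = 33.5 (n_1 = 4)
R_2 = 21.5 (n_2 = 5)
R_3 = 50 (n_3 = 5)
Step 3: H = 12/(N(N+1)) * sum(R_i^2/n_i) - 3(N+1)
     = 12/(14*15) * (33.5^2/4 + 21.5^2/5 + 50^2/5) - 3*15
     = 0.057143 * 873.013 - 45
     = 4.886429.
Step 4: Ties present; correction factor C = 1 - 12/(14^3 - 14) = 0.995604. Corrected H = 4.886429 / 0.995604 = 4.908002.
Step 5: Under H0, H ~ chi^2(2); p-value = 0.085949.
Step 6: alpha = 0.1. reject H0.

H = 4.9080, df = 2, p = 0.085949, reject H0.


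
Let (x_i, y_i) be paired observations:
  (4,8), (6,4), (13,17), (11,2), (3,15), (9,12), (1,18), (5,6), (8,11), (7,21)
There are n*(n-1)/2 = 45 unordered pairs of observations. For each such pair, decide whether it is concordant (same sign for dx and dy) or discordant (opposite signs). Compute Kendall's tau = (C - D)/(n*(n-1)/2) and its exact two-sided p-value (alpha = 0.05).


Step 1: Enumerate the 45 unordered pairs (i,j) with i<j and classify each by sign(x_j-x_i) * sign(y_j-y_i).
  (1,2):dx=+2,dy=-4->D; (1,3):dx=+9,dy=+9->C; (1,4):dx=+7,dy=-6->D; (1,5):dx=-1,dy=+7->D
  (1,6):dx=+5,dy=+4->C; (1,7):dx=-3,dy=+10->D; (1,8):dx=+1,dy=-2->D; (1,9):dx=+4,dy=+3->C
  (1,10):dx=+3,dy=+13->C; (2,3):dx=+7,dy=+13->C; (2,4):dx=+5,dy=-2->D; (2,5):dx=-3,dy=+11->D
  (2,6):dx=+3,dy=+8->C; (2,7):dx=-5,dy=+14->D; (2,8):dx=-1,dy=+2->D; (2,9):dx=+2,dy=+7->C
  (2,10):dx=+1,dy=+17->C; (3,4):dx=-2,dy=-15->C; (3,5):dx=-10,dy=-2->C; (3,6):dx=-4,dy=-5->C
  (3,7):dx=-12,dy=+1->D; (3,8):dx=-8,dy=-11->C; (3,9):dx=-5,dy=-6->C; (3,10):dx=-6,dy=+4->D
  (4,5):dx=-8,dy=+13->D; (4,6):dx=-2,dy=+10->D; (4,7):dx=-10,dy=+16->D; (4,8):dx=-6,dy=+4->D
  (4,9):dx=-3,dy=+9->D; (4,10):dx=-4,dy=+19->D; (5,6):dx=+6,dy=-3->D; (5,7):dx=-2,dy=+3->D
  (5,8):dx=+2,dy=-9->D; (5,9):dx=+5,dy=-4->D; (5,10):dx=+4,dy=+6->C; (6,7):dx=-8,dy=+6->D
  (6,8):dx=-4,dy=-6->C; (6,9):dx=-1,dy=-1->C; (6,10):dx=-2,dy=+9->D; (7,8):dx=+4,dy=-12->D
  (7,9):dx=+7,dy=-7->D; (7,10):dx=+6,dy=+3->C; (8,9):dx=+3,dy=+5->C; (8,10):dx=+2,dy=+15->C
  (9,10):dx=-1,dy=+10->D
Step 2: C = 19, D = 26, total pairs = 45.
Step 3: tau = (C - D)/(n(n-1)/2) = (19 - 26)/45 = -0.155556.
Step 4: Exact two-sided p-value (enumerate n! = 3628800 permutations of y under H0): p = 0.600654.
Step 5: alpha = 0.05. fail to reject H0.

tau_b = -0.1556 (C=19, D=26), p = 0.600654, fail to reject H0.


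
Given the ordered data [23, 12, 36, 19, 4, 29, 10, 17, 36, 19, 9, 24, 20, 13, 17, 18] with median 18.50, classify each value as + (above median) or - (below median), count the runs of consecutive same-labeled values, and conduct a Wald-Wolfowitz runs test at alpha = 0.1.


Step 1: Compute median = 18.50; label A = above, B = below.
Labels in order: ABAABABBAABAABBB  (n_A = 8, n_B = 8)
Step 2: Count runs R = 10.
Step 3: Under H0 (random ordering), E[R] = 2*n_A*n_B/(n_A+n_B) + 1 = 2*8*8/16 + 1 = 9.0000.
        Var[R] = 2*n_A*n_B*(2*n_A*n_B - n_A - n_B) / ((n_A+n_B)^2 * (n_A+n_B-1)) = 14336/3840 = 3.7333.
        SD[R] = 1.9322.
Step 4: Continuity-corrected z = (R - 0.5 - E[R]) / SD[R] = (10 - 0.5 - 9.0000) / 1.9322 = 0.2588.
Step 5: Two-sided p-value via normal approximation = 2*(1 - Phi(|z|)) = 0.795809.
Step 6: alpha = 0.1. fail to reject H0.

R = 10, z = 0.2588, p = 0.795809, fail to reject H0.


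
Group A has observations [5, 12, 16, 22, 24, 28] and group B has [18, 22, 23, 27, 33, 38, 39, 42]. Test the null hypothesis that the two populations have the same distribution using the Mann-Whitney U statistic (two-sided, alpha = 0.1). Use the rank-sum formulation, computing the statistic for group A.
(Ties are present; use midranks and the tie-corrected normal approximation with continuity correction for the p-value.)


Step 1: Combine and sort all 14 observations; assign midranks.
sorted (value, group): (5,X), (12,X), (16,X), (18,Y), (22,X), (22,Y), (23,Y), (24,X), (27,Y), (28,X), (33,Y), (38,Y), (39,Y), (42,Y)
ranks: 5->1, 12->2, 16->3, 18->4, 22->5.5, 22->5.5, 23->7, 24->8, 27->9, 28->10, 33->11, 38->12, 39->13, 42->14
Step 2: Rank sum for X: R1 = 1 + 2 + 3 + 5.5 + 8 + 10 = 29.5.
Step 3: U_X = R1 - n1(n1+1)/2 = 29.5 - 6*7/2 = 29.5 - 21 = 8.5.
       U_Y = n1*n2 - U_X = 48 - 8.5 = 39.5.
Step 4: Ties are present, so use the tie-corrected normal approximation (with continuity correction) for the p-value.
Step 5: p-value = 0.052547; compare to alpha = 0.1. reject H0.

U_X = 8.5, p = 0.052547, reject H0 at alpha = 0.1.


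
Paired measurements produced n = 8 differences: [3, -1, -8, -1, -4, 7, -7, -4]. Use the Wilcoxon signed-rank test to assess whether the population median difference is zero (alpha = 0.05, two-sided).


Step 1: Drop any zero differences (none here) and take |d_i|.
|d| = [3, 1, 8, 1, 4, 7, 7, 4]
Step 2: Midrank |d_i| (ties get averaged ranks).
ranks: |3|->3, |1|->1.5, |8|->8, |1|->1.5, |4|->4.5, |7|->6.5, |7|->6.5, |4|->4.5
Step 3: Attach original signs; sum ranks with positive sign and with negative sign.
W+ = 3 + 6.5 = 9.5
W- = 1.5 + 8 + 1.5 + 4.5 + 6.5 + 4.5 = 26.5
(Check: W+ + W- = 36 should equal n(n+1)/2 = 36.)
Step 4: Test statistic W = min(W+, W-) = 9.5.
Step 5: Ties in |d|, so use the tie-corrected normal approximation.
        E[W] = n(n+1)/4 = 8*9/4 = 18.
        Tie groups: |d|=1 (t=2), |d|=4 (t=2), |d|=7 (t=2); sum(t^3 - t) = 18.
        Var[W] = n(n+1)(2n+1)/24 - sum(t^3-t)/48 = 1224/24 - 18/48 = 50.625.
        z = (W - E[W]) / sqrt(Var[W]) = (9.5 - 18) / 7.1151 = -1.1946.
        Two-sided p = 2*Phi(z) = 0.232228.
Step 6: alpha = 0.05. fail to reject H0.

W+ = 9.5, W- = 26.5, W = min = 9.5, p = 0.232228, fail to reject H0.


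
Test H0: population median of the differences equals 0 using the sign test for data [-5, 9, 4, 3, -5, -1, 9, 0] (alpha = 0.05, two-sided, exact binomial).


Step 1: Discard zero differences. Original n = 8; n_eff = number of nonzero differences = 7.
Nonzero differences (with sign): -5, +9, +4, +3, -5, -1, +9
Step 2: Count signs: positive = 4, negative = 3.
Step 3: Under H0: P(positive) = 0.5, so the number of positives S ~ Bin(7, 0.5).
Step 4: Two-sided exact p-value = sum of Bin(7,0.5) probabilities at or below the observed probability = 1.000000.
Step 5: alpha = 0.05. fail to reject H0.

n_eff = 7, pos = 4, neg = 3, p = 1.000000, fail to reject H0.


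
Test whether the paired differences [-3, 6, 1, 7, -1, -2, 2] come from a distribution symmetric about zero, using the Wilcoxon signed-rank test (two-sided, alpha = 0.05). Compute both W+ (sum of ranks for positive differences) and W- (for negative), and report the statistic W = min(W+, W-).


Step 1: Drop any zero differences (none here) and take |d_i|.
|d| = [3, 6, 1, 7, 1, 2, 2]
Step 2: Midrank |d_i| (ties get averaged ranks).
ranks: |3|->5, |6|->6, |1|->1.5, |7|->7, |1|->1.5, |2|->3.5, |2|->3.5
Step 3: Attach original signs; sum ranks with positive sign and with negative sign.
W+ = 6 + 1.5 + 7 + 3.5 = 18
W- = 5 + 1.5 + 3.5 = 10
(Check: W+ + W- = 28 should equal n(n+1)/2 = 28.)
Step 4: Test statistic W = min(W+, W-) = 10.
Step 5: Ties in |d|, so use the tie-corrected normal approximation.
        E[W] = n(n+1)/4 = 7*8/4 = 14.
        Tie groups: |d|=1 (t=2), |d|=2 (t=2); sum(t^3 - t) = 12.
        Var[W] = n(n+1)(2n+1)/24 - sum(t^3-t)/48 = 840/24 - 12/48 = 34.75.
        z = (W - E[W]) / sqrt(Var[W]) = (10 - 14) / 5.8949 = -0.6786.
        Two-sided p = 2*Phi(z) = 0.497422.
Step 6: alpha = 0.05. fail to reject H0.

W+ = 18, W- = 10, W = min = 10, p = 0.497422, fail to reject H0.


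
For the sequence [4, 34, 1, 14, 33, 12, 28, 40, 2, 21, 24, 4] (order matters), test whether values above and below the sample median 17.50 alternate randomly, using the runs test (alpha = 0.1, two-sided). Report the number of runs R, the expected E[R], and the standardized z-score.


Step 1: Compute median = 17.50; label A = above, B = below.
Labels in order: BABBABAABAAB  (n_A = 6, n_B = 6)
Step 2: Count runs R = 9.
Step 3: Under H0 (random ordering), E[R] = 2*n_A*n_B/(n_A+n_B) + 1 = 2*6*6/12 + 1 = 7.0000.
        Var[R] = 2*n_A*n_B*(2*n_A*n_B - n_A - n_B) / ((n_A+n_B)^2 * (n_A+n_B-1)) = 4320/1584 = 2.7273.
        SD[R] = 1.6514.
Step 4: Continuity-corrected z = (R - 0.5 - E[R]) / SD[R] = (9 - 0.5 - 7.0000) / 1.6514 = 0.9083.
Step 5: Two-sided p-value via normal approximation = 2*(1 - Phi(|z|)) = 0.363722.
Step 6: alpha = 0.1. fail to reject H0.

R = 9, z = 0.9083, p = 0.363722, fail to reject H0.


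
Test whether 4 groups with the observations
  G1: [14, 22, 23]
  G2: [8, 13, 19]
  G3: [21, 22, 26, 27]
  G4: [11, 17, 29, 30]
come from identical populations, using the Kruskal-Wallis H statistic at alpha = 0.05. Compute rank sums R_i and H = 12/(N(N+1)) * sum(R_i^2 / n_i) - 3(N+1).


Step 1: Combine all N = 14 observations and assign midranks.
sorted (value, group, rank): (8,G2,1), (11,G4,2), (13,G2,3), (14,G1,4), (17,G4,5), (19,G2,6), (21,G3,7), (22,G1,8.5), (22,G3,8.5), (23,G1,10), (26,G3,11), (27,G3,12), (29,G4,13), (30,G4,14)
Step 2: Sum ranks within each group.
R_1 = 22.5 (n_1 = 3)
R_2 = 10 (n_2 = 3)
R_3 = 38.5 (n_3 = 4)
R_4 = 34 (n_4 = 4)
Step 3: H = 12/(N(N+1)) * sum(R_i^2/n_i) - 3(N+1)
     = 12/(14*15) * (22.5^2/3 + 10^2/3 + 38.5^2/4 + 34^2/4) - 3*15
     = 0.057143 * 861.646 - 45
     = 4.236905.
Step 4: Ties present; correction factor C = 1 - 6/(14^3 - 14) = 0.997802. Corrected H = 4.236905 / 0.997802 = 4.246237.
Step 5: Under H0, H ~ chi^2(3); p-value = 0.236073.
Step 6: alpha = 0.05. fail to reject H0.

H = 4.2462, df = 3, p = 0.236073, fail to reject H0.


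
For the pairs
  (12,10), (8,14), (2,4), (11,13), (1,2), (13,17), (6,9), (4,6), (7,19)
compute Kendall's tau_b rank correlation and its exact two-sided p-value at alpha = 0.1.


Step 1: Enumerate the 36 unordered pairs (i,j) with i<j and classify each by sign(x_j-x_i) * sign(y_j-y_i).
  (1,2):dx=-4,dy=+4->D; (1,3):dx=-10,dy=-6->C; (1,4):dx=-1,dy=+3->D; (1,5):dx=-11,dy=-8->C
  (1,6):dx=+1,dy=+7->C; (1,7):dx=-6,dy=-1->C; (1,8):dx=-8,dy=-4->C; (1,9):dx=-5,dy=+9->D
  (2,3):dx=-6,dy=-10->C; (2,4):dx=+3,dy=-1->D; (2,5):dx=-7,dy=-12->C; (2,6):dx=+5,dy=+3->C
  (2,7):dx=-2,dy=-5->C; (2,8):dx=-4,dy=-8->C; (2,9):dx=-1,dy=+5->D; (3,4):dx=+9,dy=+9->C
  (3,5):dx=-1,dy=-2->C; (3,6):dx=+11,dy=+13->C; (3,7):dx=+4,dy=+5->C; (3,8):dx=+2,dy=+2->C
  (3,9):dx=+5,dy=+15->C; (4,5):dx=-10,dy=-11->C; (4,6):dx=+2,dy=+4->C; (4,7):dx=-5,dy=-4->C
  (4,8):dx=-7,dy=-7->C; (4,9):dx=-4,dy=+6->D; (5,6):dx=+12,dy=+15->C; (5,7):dx=+5,dy=+7->C
  (5,8):dx=+3,dy=+4->C; (5,9):dx=+6,dy=+17->C; (6,7):dx=-7,dy=-8->C; (6,8):dx=-9,dy=-11->C
  (6,9):dx=-6,dy=+2->D; (7,8):dx=-2,dy=-3->C; (7,9):dx=+1,dy=+10->C; (8,9):dx=+3,dy=+13->C
Step 2: C = 29, D = 7, total pairs = 36.
Step 3: tau = (C - D)/(n(n-1)/2) = (29 - 7)/36 = 0.611111.
Step 4: Exact two-sided p-value (enumerate n! = 362880 permutations of y under H0): p = 0.024741.
Step 5: alpha = 0.1. reject H0.

tau_b = 0.6111 (C=29, D=7), p = 0.024741, reject H0.


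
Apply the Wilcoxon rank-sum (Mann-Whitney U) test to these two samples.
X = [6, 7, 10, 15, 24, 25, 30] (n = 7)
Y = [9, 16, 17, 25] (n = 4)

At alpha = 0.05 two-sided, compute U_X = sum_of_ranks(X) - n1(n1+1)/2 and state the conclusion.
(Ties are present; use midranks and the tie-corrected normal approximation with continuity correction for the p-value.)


Step 1: Combine and sort all 11 observations; assign midranks.
sorted (value, group): (6,X), (7,X), (9,Y), (10,X), (15,X), (16,Y), (17,Y), (24,X), (25,X), (25,Y), (30,X)
ranks: 6->1, 7->2, 9->3, 10->4, 15->5, 16->6, 17->7, 24->8, 25->9.5, 25->9.5, 30->11
Step 2: Rank sum for X: R1 = 1 + 2 + 4 + 5 + 8 + 9.5 + 11 = 40.5.
Step 3: U_X = R1 - n1(n1+1)/2 = 40.5 - 7*8/2 = 40.5 - 28 = 12.5.
       U_Y = n1*n2 - U_X = 28 - 12.5 = 15.5.
Step 4: Ties are present, so use the tie-corrected normal approximation (with continuity correction) for the p-value.
Step 5: p-value = 0.849769; compare to alpha = 0.05. fail to reject H0.

U_X = 12.5, p = 0.849769, fail to reject H0 at alpha = 0.05.


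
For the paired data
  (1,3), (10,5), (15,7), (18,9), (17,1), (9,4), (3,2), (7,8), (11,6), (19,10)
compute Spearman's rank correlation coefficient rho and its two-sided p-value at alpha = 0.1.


Step 1: Rank x and y separately (midranks; no ties here).
rank(x): 1->1, 10->5, 15->7, 18->9, 17->8, 9->4, 3->2, 7->3, 11->6, 19->10
rank(y): 3->3, 5->5, 7->7, 9->9, 1->1, 4->4, 2->2, 8->8, 6->6, 10->10
Step 2: d_i = R_x(i) - R_y(i); compute d_i^2.
  (1-3)^2=4, (5-5)^2=0, (7-7)^2=0, (9-9)^2=0, (8-1)^2=49, (4-4)^2=0, (2-2)^2=0, (3-8)^2=25, (6-6)^2=0, (10-10)^2=0
sum(d^2) = 78.
Step 3: rho = 1 - 6*78 / (10*(10^2 - 1)) = 1 - 468/990 = 0.527273.
Step 4: Under H0, t = rho * sqrt((n-2)/(1-rho^2)) = 1.7552 ~ t(8).
Step 5: Two-sided p-value from the t-distribution with 8 df = 0.117308.
Step 6: alpha = 0.1. fail to reject H0.

rho = 0.5273, p = 0.117308, fail to reject H0 at alpha = 0.1.


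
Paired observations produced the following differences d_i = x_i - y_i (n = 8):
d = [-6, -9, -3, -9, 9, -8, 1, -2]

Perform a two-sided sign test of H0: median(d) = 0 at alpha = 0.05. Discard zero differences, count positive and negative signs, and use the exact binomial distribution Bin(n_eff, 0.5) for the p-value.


Step 1: Discard zero differences. Original n = 8; n_eff = number of nonzero differences = 8.
Nonzero differences (with sign): -6, -9, -3, -9, +9, -8, +1, -2
Step 2: Count signs: positive = 2, negative = 6.
Step 3: Under H0: P(positive) = 0.5, so the number of positives S ~ Bin(8, 0.5).
Step 4: Two-sided exact p-value = sum of Bin(8,0.5) probabilities at or below the observed probability = 0.289062.
Step 5: alpha = 0.05. fail to reject H0.

n_eff = 8, pos = 2, neg = 6, p = 0.289062, fail to reject H0.


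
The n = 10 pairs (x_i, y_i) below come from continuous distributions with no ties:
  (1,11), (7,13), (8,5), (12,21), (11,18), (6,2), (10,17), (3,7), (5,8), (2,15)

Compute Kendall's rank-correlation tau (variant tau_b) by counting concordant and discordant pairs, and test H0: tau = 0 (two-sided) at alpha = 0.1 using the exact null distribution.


Step 1: Enumerate the 45 unordered pairs (i,j) with i<j and classify each by sign(x_j-x_i) * sign(y_j-y_i).
  (1,2):dx=+6,dy=+2->C; (1,3):dx=+7,dy=-6->D; (1,4):dx=+11,dy=+10->C; (1,5):dx=+10,dy=+7->C
  (1,6):dx=+5,dy=-9->D; (1,7):dx=+9,dy=+6->C; (1,8):dx=+2,dy=-4->D; (1,9):dx=+4,dy=-3->D
  (1,10):dx=+1,dy=+4->C; (2,3):dx=+1,dy=-8->D; (2,4):dx=+5,dy=+8->C; (2,5):dx=+4,dy=+5->C
  (2,6):dx=-1,dy=-11->C; (2,7):dx=+3,dy=+4->C; (2,8):dx=-4,dy=-6->C; (2,9):dx=-2,dy=-5->C
  (2,10):dx=-5,dy=+2->D; (3,4):dx=+4,dy=+16->C; (3,5):dx=+3,dy=+13->C; (3,6):dx=-2,dy=-3->C
  (3,7):dx=+2,dy=+12->C; (3,8):dx=-5,dy=+2->D; (3,9):dx=-3,dy=+3->D; (3,10):dx=-6,dy=+10->D
  (4,5):dx=-1,dy=-3->C; (4,6):dx=-6,dy=-19->C; (4,7):dx=-2,dy=-4->C; (4,8):dx=-9,dy=-14->C
  (4,9):dx=-7,dy=-13->C; (4,10):dx=-10,dy=-6->C; (5,6):dx=-5,dy=-16->C; (5,7):dx=-1,dy=-1->C
  (5,8):dx=-8,dy=-11->C; (5,9):dx=-6,dy=-10->C; (5,10):dx=-9,dy=-3->C; (6,7):dx=+4,dy=+15->C
  (6,8):dx=-3,dy=+5->D; (6,9):dx=-1,dy=+6->D; (6,10):dx=-4,dy=+13->D; (7,8):dx=-7,dy=-10->C
  (7,9):dx=-5,dy=-9->C; (7,10):dx=-8,dy=-2->C; (8,9):dx=+2,dy=+1->C; (8,10):dx=-1,dy=+8->D
  (9,10):dx=-3,dy=+7->D
Step 2: C = 31, D = 14, total pairs = 45.
Step 3: tau = (C - D)/(n(n-1)/2) = (31 - 14)/45 = 0.377778.
Step 4: Exact two-sided p-value (enumerate n! = 3628800 permutations of y under H0): p = 0.155742.
Step 5: alpha = 0.1. fail to reject H0.

tau_b = 0.3778 (C=31, D=14), p = 0.155742, fail to reject H0.


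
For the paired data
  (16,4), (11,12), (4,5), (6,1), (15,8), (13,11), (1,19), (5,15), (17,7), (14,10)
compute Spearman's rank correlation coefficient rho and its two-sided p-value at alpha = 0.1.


Step 1: Rank x and y separately (midranks; no ties here).
rank(x): 16->9, 11->5, 4->2, 6->4, 15->8, 13->6, 1->1, 5->3, 17->10, 14->7
rank(y): 4->2, 12->8, 5->3, 1->1, 8->5, 11->7, 19->10, 15->9, 7->4, 10->6
Step 2: d_i = R_x(i) - R_y(i); compute d_i^2.
  (9-2)^2=49, (5-8)^2=9, (2-3)^2=1, (4-1)^2=9, (8-5)^2=9, (6-7)^2=1, (1-10)^2=81, (3-9)^2=36, (10-4)^2=36, (7-6)^2=1
sum(d^2) = 232.
Step 3: rho = 1 - 6*232 / (10*(10^2 - 1)) = 1 - 1392/990 = -0.406061.
Step 4: Under H0, t = rho * sqrt((n-2)/(1-rho^2)) = -1.2568 ~ t(8).
Step 5: Two-sided p-value from the t-distribution with 8 df = 0.244282.
Step 6: alpha = 0.1. fail to reject H0.

rho = -0.4061, p = 0.244282, fail to reject H0 at alpha = 0.1.


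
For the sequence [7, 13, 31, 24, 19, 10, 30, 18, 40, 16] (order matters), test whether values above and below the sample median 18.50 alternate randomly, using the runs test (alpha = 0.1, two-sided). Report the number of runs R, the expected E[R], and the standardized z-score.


Step 1: Compute median = 18.50; label A = above, B = below.
Labels in order: BBAAABABAB  (n_A = 5, n_B = 5)
Step 2: Count runs R = 7.
Step 3: Under H0 (random ordering), E[R] = 2*n_A*n_B/(n_A+n_B) + 1 = 2*5*5/10 + 1 = 6.0000.
        Var[R] = 2*n_A*n_B*(2*n_A*n_B - n_A - n_B) / ((n_A+n_B)^2 * (n_A+n_B-1)) = 2000/900 = 2.2222.
        SD[R] = 1.4907.
Step 4: Continuity-corrected z = (R - 0.5 - E[R]) / SD[R] = (7 - 0.5 - 6.0000) / 1.4907 = 0.3354.
Step 5: Two-sided p-value via normal approximation = 2*(1 - Phi(|z|)) = 0.737316.
Step 6: alpha = 0.1. fail to reject H0.

R = 7, z = 0.3354, p = 0.737316, fail to reject H0.


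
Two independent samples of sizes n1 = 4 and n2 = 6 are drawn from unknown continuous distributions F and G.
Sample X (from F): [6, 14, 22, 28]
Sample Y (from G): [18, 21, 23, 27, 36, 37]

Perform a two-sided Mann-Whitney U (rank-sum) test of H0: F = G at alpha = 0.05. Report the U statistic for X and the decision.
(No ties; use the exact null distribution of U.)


Step 1: Combine and sort all 10 observations; assign midranks.
sorted (value, group): (6,X), (14,X), (18,Y), (21,Y), (22,X), (23,Y), (27,Y), (28,X), (36,Y), (37,Y)
ranks: 6->1, 14->2, 18->3, 21->4, 22->5, 23->6, 27->7, 28->8, 36->9, 37->10
Step 2: Rank sum for X: R1 = 1 + 2 + 5 + 8 = 16.
Step 3: U_X = R1 - n1(n1+1)/2 = 16 - 4*5/2 = 16 - 10 = 6.
       U_Y = n1*n2 - U_X = 24 - 6 = 18.
Step 4: No ties, so the exact null distribution of U (based on enumerating the C(10,4) = 210 equally likely rank assignments) gives the two-sided p-value.
Step 5: p-value = 0.257143; compare to alpha = 0.05. fail to reject H0.

U_X = 6, p = 0.257143, fail to reject H0 at alpha = 0.05.


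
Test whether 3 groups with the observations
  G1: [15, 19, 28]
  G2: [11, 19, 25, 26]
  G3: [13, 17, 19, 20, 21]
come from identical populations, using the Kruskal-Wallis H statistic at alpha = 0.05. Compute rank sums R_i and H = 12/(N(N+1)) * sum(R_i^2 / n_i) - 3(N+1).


Step 1: Combine all N = 12 observations and assign midranks.
sorted (value, group, rank): (11,G2,1), (13,G3,2), (15,G1,3), (17,G3,4), (19,G1,6), (19,G2,6), (19,G3,6), (20,G3,8), (21,G3,9), (25,G2,10), (26,G2,11), (28,G1,12)
Step 2: Sum ranks within each group.
R_1 = 21 (n_1 = 3)
R_2 = 28 (n_2 = 4)
R_3 = 29 (n_3 = 5)
Step 3: H = 12/(N(N+1)) * sum(R_i^2/n_i) - 3(N+1)
     = 12/(12*13) * (21^2/3 + 28^2/4 + 29^2/5) - 3*13
     = 0.076923 * 511.2 - 39
     = 0.323077.
Step 4: Ties present; correction factor C = 1 - 24/(12^3 - 12) = 0.986014. Corrected H = 0.323077 / 0.986014 = 0.327660.
Step 5: Under H0, H ~ chi^2(2); p-value = 0.848887.
Step 6: alpha = 0.05. fail to reject H0.

H = 0.3277, df = 2, p = 0.848887, fail to reject H0.


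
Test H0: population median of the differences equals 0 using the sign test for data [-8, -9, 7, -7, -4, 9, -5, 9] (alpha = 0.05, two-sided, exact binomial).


Step 1: Discard zero differences. Original n = 8; n_eff = number of nonzero differences = 8.
Nonzero differences (with sign): -8, -9, +7, -7, -4, +9, -5, +9
Step 2: Count signs: positive = 3, negative = 5.
Step 3: Under H0: P(positive) = 0.5, so the number of positives S ~ Bin(8, 0.5).
Step 4: Two-sided exact p-value = sum of Bin(8,0.5) probabilities at or below the observed probability = 0.726562.
Step 5: alpha = 0.05. fail to reject H0.

n_eff = 8, pos = 3, neg = 5, p = 0.726562, fail to reject H0.


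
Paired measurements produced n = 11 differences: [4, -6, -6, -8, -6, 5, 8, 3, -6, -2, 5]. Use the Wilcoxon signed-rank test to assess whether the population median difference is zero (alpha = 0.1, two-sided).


Step 1: Drop any zero differences (none here) and take |d_i|.
|d| = [4, 6, 6, 8, 6, 5, 8, 3, 6, 2, 5]
Step 2: Midrank |d_i| (ties get averaged ranks).
ranks: |4|->3, |6|->7.5, |6|->7.5, |8|->10.5, |6|->7.5, |5|->4.5, |8|->10.5, |3|->2, |6|->7.5, |2|->1, |5|->4.5
Step 3: Attach original signs; sum ranks with positive sign and with negative sign.
W+ = 3 + 4.5 + 10.5 + 2 + 4.5 = 24.5
W- = 7.5 + 7.5 + 10.5 + 7.5 + 7.5 + 1 = 41.5
(Check: W+ + W- = 66 should equal n(n+1)/2 = 66.)
Step 4: Test statistic W = min(W+, W-) = 24.5.
Step 5: Ties in |d|, so use the tie-corrected normal approximation.
        E[W] = n(n+1)/4 = 11*12/4 = 33.
        Tie groups: |d|=5 (t=2), |d|=6 (t=4), |d|=8 (t=2); sum(t^3 - t) = 72.
        Var[W] = n(n+1)(2n+1)/24 - sum(t^3-t)/48 = 3036/24 - 72/48 = 125.
        z = (W - E[W]) / sqrt(Var[W]) = (24.5 - 33) / 11.1803 = -0.7603.
        Two-sided p = 2*Phi(z) = 0.447097.
Step 6: alpha = 0.1. fail to reject H0.

W+ = 24.5, W- = 41.5, W = min = 24.5, p = 0.447097, fail to reject H0.


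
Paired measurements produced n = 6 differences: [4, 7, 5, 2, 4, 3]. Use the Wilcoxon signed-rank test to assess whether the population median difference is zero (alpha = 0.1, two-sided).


Step 1: Drop any zero differences (none here) and take |d_i|.
|d| = [4, 7, 5, 2, 4, 3]
Step 2: Midrank |d_i| (ties get averaged ranks).
ranks: |4|->3.5, |7|->6, |5|->5, |2|->1, |4|->3.5, |3|->2
Step 3: Attach original signs; sum ranks with positive sign and with negative sign.
W+ = 3.5 + 6 + 5 + 1 + 3.5 + 2 = 21
W- = 0 = 0
(Check: W+ + W- = 21 should equal n(n+1)/2 = 21.)
Step 4: Test statistic W = min(W+, W-) = 0.
Step 5: Ties in |d|, so use the tie-corrected normal approximation.
        E[W] = n(n+1)/4 = 6*7/4 = 10.5.
        Tie groups: |d|=4 (t=2); sum(t^3 - t) = 6.
        Var[W] = n(n+1)(2n+1)/24 - sum(t^3-t)/48 = 546/24 - 6/48 = 22.625.
        z = (W - E[W]) / sqrt(Var[W]) = (0 - 10.5) / 4.7566 = -2.2075.
        Two-sided p = 2*Phi(z) = 0.027281.
Step 6: alpha = 0.1. reject H0.

W+ = 21, W- = 0, W = min = 0, p = 0.027281, reject H0.


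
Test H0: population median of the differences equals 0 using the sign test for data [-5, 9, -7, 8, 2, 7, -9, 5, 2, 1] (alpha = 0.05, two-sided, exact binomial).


Step 1: Discard zero differences. Original n = 10; n_eff = number of nonzero differences = 10.
Nonzero differences (with sign): -5, +9, -7, +8, +2, +7, -9, +5, +2, +1
Step 2: Count signs: positive = 7, negative = 3.
Step 3: Under H0: P(positive) = 0.5, so the number of positives S ~ Bin(10, 0.5).
Step 4: Two-sided exact p-value = sum of Bin(10,0.5) probabilities at or below the observed probability = 0.343750.
Step 5: alpha = 0.05. fail to reject H0.

n_eff = 10, pos = 7, neg = 3, p = 0.343750, fail to reject H0.


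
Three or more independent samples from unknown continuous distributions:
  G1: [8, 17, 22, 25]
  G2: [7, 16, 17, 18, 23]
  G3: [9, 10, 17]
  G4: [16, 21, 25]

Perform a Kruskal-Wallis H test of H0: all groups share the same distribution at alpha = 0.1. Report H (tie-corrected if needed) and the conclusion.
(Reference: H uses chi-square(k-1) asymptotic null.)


Step 1: Combine all N = 15 observations and assign midranks.
sorted (value, group, rank): (7,G2,1), (8,G1,2), (9,G3,3), (10,G3,4), (16,G2,5.5), (16,G4,5.5), (17,G1,8), (17,G2,8), (17,G3,8), (18,G2,10), (21,G4,11), (22,G1,12), (23,G2,13), (25,G1,14.5), (25,G4,14.5)
Step 2: Sum ranks within each group.
R_1 = 36.5 (n_1 = 4)
R_2 = 37.5 (n_2 = 5)
R_3 = 15 (n_3 = 3)
R_4 = 31 (n_4 = 3)
Step 3: H = 12/(N(N+1)) * sum(R_i^2/n_i) - 3(N+1)
     = 12/(15*16) * (36.5^2/4 + 37.5^2/5 + 15^2/3 + 31^2/3) - 3*16
     = 0.050000 * 1009.65 - 48
     = 2.482292.
Step 4: Ties present; correction factor C = 1 - 36/(15^3 - 15) = 0.989286. Corrected H = 2.482292 / 0.989286 = 2.509176.
Step 5: Under H0, H ~ chi^2(3); p-value = 0.473635.
Step 6: alpha = 0.1. fail to reject H0.

H = 2.5092, df = 3, p = 0.473635, fail to reject H0.


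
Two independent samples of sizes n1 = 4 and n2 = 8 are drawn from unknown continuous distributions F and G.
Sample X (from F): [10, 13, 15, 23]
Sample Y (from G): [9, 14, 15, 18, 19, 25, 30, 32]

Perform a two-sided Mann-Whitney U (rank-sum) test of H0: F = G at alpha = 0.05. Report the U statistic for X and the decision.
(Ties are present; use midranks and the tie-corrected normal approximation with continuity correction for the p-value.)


Step 1: Combine and sort all 12 observations; assign midranks.
sorted (value, group): (9,Y), (10,X), (13,X), (14,Y), (15,X), (15,Y), (18,Y), (19,Y), (23,X), (25,Y), (30,Y), (32,Y)
ranks: 9->1, 10->2, 13->3, 14->4, 15->5.5, 15->5.5, 18->7, 19->8, 23->9, 25->10, 30->11, 32->12
Step 2: Rank sum for X: R1 = 2 + 3 + 5.5 + 9 = 19.5.
Step 3: U_X = R1 - n1(n1+1)/2 = 19.5 - 4*5/2 = 19.5 - 10 = 9.5.
       U_Y = n1*n2 - U_X = 32 - 9.5 = 22.5.
Step 4: Ties are present, so use the tie-corrected normal approximation (with continuity correction) for the p-value.
Step 5: p-value = 0.307332; compare to alpha = 0.05. fail to reject H0.

U_X = 9.5, p = 0.307332, fail to reject H0 at alpha = 0.05.


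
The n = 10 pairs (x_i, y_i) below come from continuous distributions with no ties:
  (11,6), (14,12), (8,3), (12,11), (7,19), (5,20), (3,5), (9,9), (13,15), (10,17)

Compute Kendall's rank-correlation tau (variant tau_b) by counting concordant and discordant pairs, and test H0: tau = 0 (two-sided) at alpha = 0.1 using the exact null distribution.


Step 1: Enumerate the 45 unordered pairs (i,j) with i<j and classify each by sign(x_j-x_i) * sign(y_j-y_i).
  (1,2):dx=+3,dy=+6->C; (1,3):dx=-3,dy=-3->C; (1,4):dx=+1,dy=+5->C; (1,5):dx=-4,dy=+13->D
  (1,6):dx=-6,dy=+14->D; (1,7):dx=-8,dy=-1->C; (1,8):dx=-2,dy=+3->D; (1,9):dx=+2,dy=+9->C
  (1,10):dx=-1,dy=+11->D; (2,3):dx=-6,dy=-9->C; (2,4):dx=-2,dy=-1->C; (2,5):dx=-7,dy=+7->D
  (2,6):dx=-9,dy=+8->D; (2,7):dx=-11,dy=-7->C; (2,8):dx=-5,dy=-3->C; (2,9):dx=-1,dy=+3->D
  (2,10):dx=-4,dy=+5->D; (3,4):dx=+4,dy=+8->C; (3,5):dx=-1,dy=+16->D; (3,6):dx=-3,dy=+17->D
  (3,7):dx=-5,dy=+2->D; (3,8):dx=+1,dy=+6->C; (3,9):dx=+5,dy=+12->C; (3,10):dx=+2,dy=+14->C
  (4,5):dx=-5,dy=+8->D; (4,6):dx=-7,dy=+9->D; (4,7):dx=-9,dy=-6->C; (4,8):dx=-3,dy=-2->C
  (4,9):dx=+1,dy=+4->C; (4,10):dx=-2,dy=+6->D; (5,6):dx=-2,dy=+1->D; (5,7):dx=-4,dy=-14->C
  (5,8):dx=+2,dy=-10->D; (5,9):dx=+6,dy=-4->D; (5,10):dx=+3,dy=-2->D; (6,7):dx=-2,dy=-15->C
  (6,8):dx=+4,dy=-11->D; (6,9):dx=+8,dy=-5->D; (6,10):dx=+5,dy=-3->D; (7,8):dx=+6,dy=+4->C
  (7,9):dx=+10,dy=+10->C; (7,10):dx=+7,dy=+12->C; (8,9):dx=+4,dy=+6->C; (8,10):dx=+1,dy=+8->C
  (9,10):dx=-3,dy=+2->D
Step 2: C = 23, D = 22, total pairs = 45.
Step 3: tau = (C - D)/(n(n-1)/2) = (23 - 22)/45 = 0.022222.
Step 4: Exact two-sided p-value (enumerate n! = 3628800 permutations of y under H0): p = 1.000000.
Step 5: alpha = 0.1. fail to reject H0.

tau_b = 0.0222 (C=23, D=22), p = 1.000000, fail to reject H0.


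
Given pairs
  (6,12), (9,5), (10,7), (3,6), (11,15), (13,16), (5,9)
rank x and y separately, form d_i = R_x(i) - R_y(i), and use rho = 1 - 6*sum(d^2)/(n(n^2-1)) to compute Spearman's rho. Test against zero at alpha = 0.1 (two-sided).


Step 1: Rank x and y separately (midranks; no ties here).
rank(x): 6->3, 9->4, 10->5, 3->1, 11->6, 13->7, 5->2
rank(y): 12->5, 5->1, 7->3, 6->2, 15->6, 16->7, 9->4
Step 2: d_i = R_x(i) - R_y(i); compute d_i^2.
  (3-5)^2=4, (4-1)^2=9, (5-3)^2=4, (1-2)^2=1, (6-6)^2=0, (7-7)^2=0, (2-4)^2=4
sum(d^2) = 22.
Step 3: rho = 1 - 6*22 / (7*(7^2 - 1)) = 1 - 132/336 = 0.607143.
Step 4: Under H0, t = rho * sqrt((n-2)/(1-rho^2)) = 1.7086 ~ t(5).
Step 5: Two-sided p-value from the t-distribution with 5 df = 0.148231.
Step 6: alpha = 0.1. fail to reject H0.

rho = 0.6071, p = 0.148231, fail to reject H0 at alpha = 0.1.


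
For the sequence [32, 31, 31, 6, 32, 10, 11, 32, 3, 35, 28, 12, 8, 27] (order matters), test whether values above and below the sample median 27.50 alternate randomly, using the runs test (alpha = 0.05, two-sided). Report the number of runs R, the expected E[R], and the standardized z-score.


Step 1: Compute median = 27.50; label A = above, B = below.
Labels in order: AAABABBABAABBB  (n_A = 7, n_B = 7)
Step 2: Count runs R = 8.
Step 3: Under H0 (random ordering), E[R] = 2*n_A*n_B/(n_A+n_B) + 1 = 2*7*7/14 + 1 = 8.0000.
        Var[R] = 2*n_A*n_B*(2*n_A*n_B - n_A - n_B) / ((n_A+n_B)^2 * (n_A+n_B-1)) = 8232/2548 = 3.2308.
        SD[R] = 1.7974.
Step 4: R = E[R], so z = 0 with no continuity correction.
Step 5: Two-sided p-value via normal approximation = 2*(1 - Phi(|z|)) = 1.000000.
Step 6: alpha = 0.05. fail to reject H0.

R = 8, z = 0.0000, p = 1.000000, fail to reject H0.


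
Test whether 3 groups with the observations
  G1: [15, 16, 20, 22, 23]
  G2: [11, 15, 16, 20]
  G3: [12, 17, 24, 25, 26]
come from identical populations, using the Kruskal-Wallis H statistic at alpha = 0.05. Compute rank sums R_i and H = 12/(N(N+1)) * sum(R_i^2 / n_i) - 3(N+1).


Step 1: Combine all N = 14 observations and assign midranks.
sorted (value, group, rank): (11,G2,1), (12,G3,2), (15,G1,3.5), (15,G2,3.5), (16,G1,5.5), (16,G2,5.5), (17,G3,7), (20,G1,8.5), (20,G2,8.5), (22,G1,10), (23,G1,11), (24,G3,12), (25,G3,13), (26,G3,14)
Step 2: Sum ranks within each group.
R_1 = 38.5 (n_1 = 5)
R_2 = 18.5 (n_2 = 4)
R_3 = 48 (n_3 = 5)
Step 3: H = 12/(N(N+1)) * sum(R_i^2/n_i) - 3(N+1)
     = 12/(14*15) * (38.5^2/5 + 18.5^2/4 + 48^2/5) - 3*15
     = 0.057143 * 842.812 - 45
     = 3.160714.
Step 4: Ties present; correction factor C = 1 - 18/(14^3 - 14) = 0.993407. Corrected H = 3.160714 / 0.993407 = 3.181692.
Step 5: Under H0, H ~ chi^2(2); p-value = 0.203753.
Step 6: alpha = 0.05. fail to reject H0.

H = 3.1817, df = 2, p = 0.203753, fail to reject H0.


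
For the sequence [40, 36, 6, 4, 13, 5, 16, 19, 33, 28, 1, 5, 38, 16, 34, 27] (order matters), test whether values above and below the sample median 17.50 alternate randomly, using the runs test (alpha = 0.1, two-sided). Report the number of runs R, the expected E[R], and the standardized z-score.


Step 1: Compute median = 17.50; label A = above, B = below.
Labels in order: AABBBBBAAABBABAA  (n_A = 8, n_B = 8)
Step 2: Count runs R = 7.
Step 3: Under H0 (random ordering), E[R] = 2*n_A*n_B/(n_A+n_B) + 1 = 2*8*8/16 + 1 = 9.0000.
        Var[R] = 2*n_A*n_B*(2*n_A*n_B - n_A - n_B) / ((n_A+n_B)^2 * (n_A+n_B-1)) = 14336/3840 = 3.7333.
        SD[R] = 1.9322.
Step 4: Continuity-corrected z = (R + 0.5 - E[R]) / SD[R] = (7 + 0.5 - 9.0000) / 1.9322 = -0.7763.
Step 5: Two-sided p-value via normal approximation = 2*(1 - Phi(|z|)) = 0.437558.
Step 6: alpha = 0.1. fail to reject H0.

R = 7, z = -0.7763, p = 0.437558, fail to reject H0.


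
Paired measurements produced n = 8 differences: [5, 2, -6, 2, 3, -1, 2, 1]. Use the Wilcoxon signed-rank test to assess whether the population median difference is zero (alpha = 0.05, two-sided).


Step 1: Drop any zero differences (none here) and take |d_i|.
|d| = [5, 2, 6, 2, 3, 1, 2, 1]
Step 2: Midrank |d_i| (ties get averaged ranks).
ranks: |5|->7, |2|->4, |6|->8, |2|->4, |3|->6, |1|->1.5, |2|->4, |1|->1.5
Step 3: Attach original signs; sum ranks with positive sign and with negative sign.
W+ = 7 + 4 + 4 + 6 + 4 + 1.5 = 26.5
W- = 8 + 1.5 = 9.5
(Check: W+ + W- = 36 should equal n(n+1)/2 = 36.)
Step 4: Test statistic W = min(W+, W-) = 9.5.
Step 5: Ties in |d|, so use the tie-corrected normal approximation.
        E[W] = n(n+1)/4 = 8*9/4 = 18.
        Tie groups: |d|=1 (t=2), |d|=2 (t=3); sum(t^3 - t) = 30.
        Var[W] = n(n+1)(2n+1)/24 - sum(t^3-t)/48 = 1224/24 - 30/48 = 50.375.
        z = (W - E[W]) / sqrt(Var[W]) = (9.5 - 18) / 7.0975 = -1.1976.
        Two-sided p = 2*Phi(z) = 0.231073.
Step 6: alpha = 0.05. fail to reject H0.

W+ = 26.5, W- = 9.5, W = min = 9.5, p = 0.231073, fail to reject H0.


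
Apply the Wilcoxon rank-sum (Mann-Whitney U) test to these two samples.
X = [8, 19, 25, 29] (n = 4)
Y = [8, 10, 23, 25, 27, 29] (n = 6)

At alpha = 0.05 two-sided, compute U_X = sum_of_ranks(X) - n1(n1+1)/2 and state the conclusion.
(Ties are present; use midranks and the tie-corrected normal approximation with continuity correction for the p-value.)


Step 1: Combine and sort all 10 observations; assign midranks.
sorted (value, group): (8,X), (8,Y), (10,Y), (19,X), (23,Y), (25,X), (25,Y), (27,Y), (29,X), (29,Y)
ranks: 8->1.5, 8->1.5, 10->3, 19->4, 23->5, 25->6.5, 25->6.5, 27->8, 29->9.5, 29->9.5
Step 2: Rank sum for X: R1 = 1.5 + 4 + 6.5 + 9.5 = 21.5.
Step 3: U_X = R1 - n1(n1+1)/2 = 21.5 - 4*5/2 = 21.5 - 10 = 11.5.
       U_Y = n1*n2 - U_X = 24 - 11.5 = 12.5.
Step 4: Ties are present, so use the tie-corrected normal approximation (with continuity correction) for the p-value.
Step 5: p-value = 1.000000; compare to alpha = 0.05. fail to reject H0.

U_X = 11.5, p = 1.000000, fail to reject H0 at alpha = 0.05.


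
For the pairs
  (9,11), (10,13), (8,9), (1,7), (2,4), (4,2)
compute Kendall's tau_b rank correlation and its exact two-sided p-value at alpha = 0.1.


Step 1: Enumerate the 15 unordered pairs (i,j) with i<j and classify each by sign(x_j-x_i) * sign(y_j-y_i).
  (1,2):dx=+1,dy=+2->C; (1,3):dx=-1,dy=-2->C; (1,4):dx=-8,dy=-4->C; (1,5):dx=-7,dy=-7->C
  (1,6):dx=-5,dy=-9->C; (2,3):dx=-2,dy=-4->C; (2,4):dx=-9,dy=-6->C; (2,5):dx=-8,dy=-9->C
  (2,6):dx=-6,dy=-11->C; (3,4):dx=-7,dy=-2->C; (3,5):dx=-6,dy=-5->C; (3,6):dx=-4,dy=-7->C
  (4,5):dx=+1,dy=-3->D; (4,6):dx=+3,dy=-5->D; (5,6):dx=+2,dy=-2->D
Step 2: C = 12, D = 3, total pairs = 15.
Step 3: tau = (C - D)/(n(n-1)/2) = (12 - 3)/15 = 0.600000.
Step 4: Exact two-sided p-value (enumerate n! = 720 permutations of y under H0): p = 0.136111.
Step 5: alpha = 0.1. fail to reject H0.

tau_b = 0.6000 (C=12, D=3), p = 0.136111, fail to reject H0.
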